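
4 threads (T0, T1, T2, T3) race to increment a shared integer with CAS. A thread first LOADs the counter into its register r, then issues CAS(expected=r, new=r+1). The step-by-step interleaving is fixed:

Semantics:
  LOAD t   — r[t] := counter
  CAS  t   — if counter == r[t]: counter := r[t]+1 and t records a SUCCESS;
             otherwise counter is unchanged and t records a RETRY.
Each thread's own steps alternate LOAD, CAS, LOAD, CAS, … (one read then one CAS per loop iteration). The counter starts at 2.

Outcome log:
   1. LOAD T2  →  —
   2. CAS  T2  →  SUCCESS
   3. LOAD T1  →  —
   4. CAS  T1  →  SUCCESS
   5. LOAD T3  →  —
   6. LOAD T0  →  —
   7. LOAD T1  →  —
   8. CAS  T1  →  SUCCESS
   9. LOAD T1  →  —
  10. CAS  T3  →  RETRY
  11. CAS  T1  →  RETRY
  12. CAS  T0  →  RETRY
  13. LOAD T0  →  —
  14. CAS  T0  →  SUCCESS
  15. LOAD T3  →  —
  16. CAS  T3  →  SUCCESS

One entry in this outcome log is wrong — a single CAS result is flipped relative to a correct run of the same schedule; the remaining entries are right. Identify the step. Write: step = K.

step = 11

Reference trace:
T2 LOAD — after: cnt=2, r=2 — load
T2 CAS — after: cnt=3, r=2 — ok
T1 LOAD — after: cnt=3, r=3 — load
T1 CAS — after: cnt=4, r=3 — ok
T3 LOAD — after: cnt=4, r=4 — load
T0 LOAD — after: cnt=4, r=4 — load
T1 LOAD — after: cnt=4, r=4 — load
T1 CAS — after: cnt=5, r=4 — ok
T1 LOAD — after: cnt=5, r=5 — load
T3 CAS — after: cnt=5, r=4 — retry
T1 CAS — after: cnt=6, r=5 — ok
T0 CAS — after: cnt=6, r=4 — retry
T0 LOAD — after: cnt=6, r=6 — load
T0 CAS — after: cnt=7, r=6 — ok
T3 LOAD — after: cnt=7, r=7 — load
T3 CAS — after: cnt=8, r=7 — ok
Log disagrees first at step 11.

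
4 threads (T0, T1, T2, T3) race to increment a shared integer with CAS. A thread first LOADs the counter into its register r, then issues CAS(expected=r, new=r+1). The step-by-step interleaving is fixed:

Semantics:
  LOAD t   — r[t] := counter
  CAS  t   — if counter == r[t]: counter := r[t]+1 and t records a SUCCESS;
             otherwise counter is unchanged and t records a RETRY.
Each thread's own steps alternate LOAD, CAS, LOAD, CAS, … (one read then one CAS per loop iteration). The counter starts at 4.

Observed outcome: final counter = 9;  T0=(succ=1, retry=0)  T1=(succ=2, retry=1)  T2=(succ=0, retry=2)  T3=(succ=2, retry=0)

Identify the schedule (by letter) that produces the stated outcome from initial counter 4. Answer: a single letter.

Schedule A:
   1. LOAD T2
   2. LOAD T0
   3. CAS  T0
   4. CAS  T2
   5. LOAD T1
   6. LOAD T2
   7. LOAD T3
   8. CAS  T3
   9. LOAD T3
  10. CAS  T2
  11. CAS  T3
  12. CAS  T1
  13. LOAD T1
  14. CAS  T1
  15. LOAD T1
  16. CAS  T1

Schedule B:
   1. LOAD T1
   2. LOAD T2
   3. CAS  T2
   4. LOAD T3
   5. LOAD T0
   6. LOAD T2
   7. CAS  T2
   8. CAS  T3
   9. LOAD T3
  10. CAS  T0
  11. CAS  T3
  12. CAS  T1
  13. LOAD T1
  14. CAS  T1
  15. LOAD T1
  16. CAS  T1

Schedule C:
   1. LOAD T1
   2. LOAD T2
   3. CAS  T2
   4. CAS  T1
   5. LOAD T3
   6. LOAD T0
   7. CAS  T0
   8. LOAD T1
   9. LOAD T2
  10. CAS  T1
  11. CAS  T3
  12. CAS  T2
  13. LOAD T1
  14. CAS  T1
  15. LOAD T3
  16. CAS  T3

Tracing schedule A:
[1] T2.load  rd  (counter 4, T2.r 4)
[2] T0.load  rd  (counter 4, T0.r 4)
[3] T0.cas  hit  (counter 5, T0.r 4)
[4] T2.cas  miss  (counter 5, T2.r 4)
[5] T1.load  rd  (counter 5, T1.r 5)
[6] T2.load  rd  (counter 5, T2.r 5)
[7] T3.load  rd  (counter 5, T3.r 5)
[8] T3.cas  hit  (counter 6, T3.r 5)
[9] T3.load  rd  (counter 6, T3.r 6)
[10] T2.cas  miss  (counter 6, T2.r 5)
[11] T3.cas  hit  (counter 7, T3.r 6)
[12] T1.cas  miss  (counter 7, T1.r 5)
[13] T1.load  rd  (counter 7, T1.r 7)
[14] T1.cas  hit  (counter 8, T1.r 7)
[15] T1.load  rd  (counter 8, T1.r 8)
[16] T1.cas  hit  (counter 9, T1.r 8)

A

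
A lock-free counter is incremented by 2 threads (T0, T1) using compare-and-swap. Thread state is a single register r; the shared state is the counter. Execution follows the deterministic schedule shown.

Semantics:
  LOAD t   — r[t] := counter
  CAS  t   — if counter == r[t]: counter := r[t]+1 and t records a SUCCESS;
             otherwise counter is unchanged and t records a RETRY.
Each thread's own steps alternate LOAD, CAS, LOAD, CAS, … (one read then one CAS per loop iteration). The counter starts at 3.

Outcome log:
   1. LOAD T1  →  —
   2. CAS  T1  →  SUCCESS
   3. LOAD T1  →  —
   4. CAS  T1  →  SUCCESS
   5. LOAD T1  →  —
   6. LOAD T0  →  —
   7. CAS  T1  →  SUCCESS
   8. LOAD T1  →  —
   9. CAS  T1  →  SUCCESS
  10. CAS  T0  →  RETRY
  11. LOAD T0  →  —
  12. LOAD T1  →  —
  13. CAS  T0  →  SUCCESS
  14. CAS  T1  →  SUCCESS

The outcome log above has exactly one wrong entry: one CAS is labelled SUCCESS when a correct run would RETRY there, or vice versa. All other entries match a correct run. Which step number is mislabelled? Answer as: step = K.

Reference trace:
step 1: T1 LOAD ⇒ load; ctr=3 reg=3
step 2: T1 CAS ⇒ ok; ctr=4 reg=3
step 3: T1 LOAD ⇒ load; ctr=4 reg=4
step 4: T1 CAS ⇒ ok; ctr=5 reg=4
step 5: T1 LOAD ⇒ load; ctr=5 reg=5
step 6: T0 LOAD ⇒ load; ctr=5 reg=5
step 7: T1 CAS ⇒ ok; ctr=6 reg=5
step 8: T1 LOAD ⇒ load; ctr=6 reg=6
step 9: T1 CAS ⇒ ok; ctr=7 reg=6
step 10: T0 CAS ⇒ retry; ctr=7 reg=5
step 11: T0 LOAD ⇒ load; ctr=7 reg=7
step 12: T1 LOAD ⇒ load; ctr=7 reg=7
step 13: T0 CAS ⇒ ok; ctr=8 reg=7
step 14: T1 CAS ⇒ retry; ctr=8 reg=7
Mismatch at 14.

step = 14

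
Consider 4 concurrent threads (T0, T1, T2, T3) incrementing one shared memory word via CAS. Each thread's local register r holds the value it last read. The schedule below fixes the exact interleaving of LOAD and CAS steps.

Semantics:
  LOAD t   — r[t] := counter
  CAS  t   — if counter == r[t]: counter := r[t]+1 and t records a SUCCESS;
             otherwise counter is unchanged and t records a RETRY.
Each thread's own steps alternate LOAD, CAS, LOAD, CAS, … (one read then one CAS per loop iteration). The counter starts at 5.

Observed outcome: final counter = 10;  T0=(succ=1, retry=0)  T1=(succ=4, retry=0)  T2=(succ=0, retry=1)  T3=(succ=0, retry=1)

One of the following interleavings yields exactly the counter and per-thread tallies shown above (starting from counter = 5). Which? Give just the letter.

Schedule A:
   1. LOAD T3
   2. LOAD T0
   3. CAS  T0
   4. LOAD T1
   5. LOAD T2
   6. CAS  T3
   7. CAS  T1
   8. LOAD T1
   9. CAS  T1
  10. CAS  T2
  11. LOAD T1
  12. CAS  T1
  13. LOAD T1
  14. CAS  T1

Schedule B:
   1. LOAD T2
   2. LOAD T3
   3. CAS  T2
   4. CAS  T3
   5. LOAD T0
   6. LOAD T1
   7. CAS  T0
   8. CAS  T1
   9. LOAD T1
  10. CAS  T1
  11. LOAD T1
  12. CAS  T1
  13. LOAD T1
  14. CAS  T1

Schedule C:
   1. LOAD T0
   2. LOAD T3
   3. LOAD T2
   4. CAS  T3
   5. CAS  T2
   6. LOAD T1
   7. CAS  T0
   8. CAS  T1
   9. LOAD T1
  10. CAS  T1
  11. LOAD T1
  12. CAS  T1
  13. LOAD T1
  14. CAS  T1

Tracing schedule A:
1. LOAD T3 → mem=5 r[T3]=5 [LOAD]
2. LOAD T0 → mem=5 r[T0]=5 [LOAD]
3. CAS T0 → mem=6 r[T0]=5 [OK]
4. LOAD T1 → mem=6 r[T1]=6 [LOAD]
5. LOAD T2 → mem=6 r[T2]=6 [LOAD]
6. CAS T3 → mem=6 r[T3]=5 [RETRY]
7. CAS T1 → mem=7 r[T1]=6 [OK]
8. LOAD T1 → mem=7 r[T1]=7 [LOAD]
9. CAS T1 → mem=8 r[T1]=7 [OK]
10. CAS T2 → mem=8 r[T2]=6 [RETRY]
11. LOAD T1 → mem=8 r[T1]=8 [LOAD]
12. CAS T1 → mem=9 r[T1]=8 [OK]
13. LOAD T1 → mem=9 r[T1]=9 [LOAD]
14. CAS T1 → mem=10 r[T1]=9 [OK]

A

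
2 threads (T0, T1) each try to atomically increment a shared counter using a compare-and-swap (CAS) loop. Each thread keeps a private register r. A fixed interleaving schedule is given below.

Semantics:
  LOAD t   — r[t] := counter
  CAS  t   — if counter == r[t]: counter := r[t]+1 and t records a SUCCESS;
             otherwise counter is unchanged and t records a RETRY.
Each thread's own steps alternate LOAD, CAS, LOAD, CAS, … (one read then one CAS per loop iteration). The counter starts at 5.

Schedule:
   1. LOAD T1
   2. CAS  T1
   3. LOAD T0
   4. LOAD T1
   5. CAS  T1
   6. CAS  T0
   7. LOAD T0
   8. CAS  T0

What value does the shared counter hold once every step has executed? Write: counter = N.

counter = 8

   1) LOAD T1:  M=5  r_T1=5
   2) CAS  T1:  M=6  r_T1=5 ✓
   3) LOAD T0:  M=6  r_T0=6
   4) LOAD T1:  M=6  r_T1=6
   5) CAS  T1:  M=7  r_T1=6 ✓
   6) CAS  T0:  M=7  r_T0=6 ✗
   7) LOAD T0:  M=7  r_T0=7
   8) CAS  T0:  M=8  r_T0=7 ✓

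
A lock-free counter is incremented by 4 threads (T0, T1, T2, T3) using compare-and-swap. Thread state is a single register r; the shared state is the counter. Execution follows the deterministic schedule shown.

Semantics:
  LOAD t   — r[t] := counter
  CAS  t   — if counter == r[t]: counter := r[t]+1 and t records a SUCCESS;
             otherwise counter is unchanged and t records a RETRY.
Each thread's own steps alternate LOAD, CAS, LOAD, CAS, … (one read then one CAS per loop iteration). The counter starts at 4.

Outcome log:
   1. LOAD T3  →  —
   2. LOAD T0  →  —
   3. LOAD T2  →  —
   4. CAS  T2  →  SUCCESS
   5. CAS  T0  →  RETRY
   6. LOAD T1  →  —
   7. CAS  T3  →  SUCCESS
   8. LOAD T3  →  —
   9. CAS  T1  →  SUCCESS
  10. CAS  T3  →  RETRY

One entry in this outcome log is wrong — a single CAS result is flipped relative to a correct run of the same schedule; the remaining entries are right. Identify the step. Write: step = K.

step = 7

Reference trace:
   1) LOAD T3:  M=4  r_T3=4
   2) LOAD T0:  M=4  r_T0=4
   3) LOAD T2:  M=4  r_T2=4
   4) CAS  T2:  M=5  r_T2=4 ✓
   5) CAS  T0:  M=5  r_T0=4 ✗
   6) LOAD T1:  M=5  r_T1=5
   7) CAS  T3:  M=5  r_T3=4 ✗
   8) LOAD T3:  M=5  r_T3=5
   9) CAS  T1:  M=6  r_T1=5 ✓
  10) CAS  T3:  M=6  r_T3=5 ✗
Flip is step 7.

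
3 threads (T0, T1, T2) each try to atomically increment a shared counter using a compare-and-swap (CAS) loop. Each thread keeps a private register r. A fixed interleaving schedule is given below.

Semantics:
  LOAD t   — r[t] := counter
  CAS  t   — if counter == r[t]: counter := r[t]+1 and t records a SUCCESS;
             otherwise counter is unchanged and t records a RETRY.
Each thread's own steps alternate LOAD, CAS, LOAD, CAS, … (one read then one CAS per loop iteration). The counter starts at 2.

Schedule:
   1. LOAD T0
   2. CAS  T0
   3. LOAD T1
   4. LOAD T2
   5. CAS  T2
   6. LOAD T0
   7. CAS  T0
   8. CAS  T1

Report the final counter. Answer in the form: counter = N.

1. LOAD T0 → mem=2 r[T0]=2 [LOAD]
2. CAS T0 → mem=3 r[T0]=2 [OK]
3. LOAD T1 → mem=3 r[T1]=3 [LOAD]
4. LOAD T2 → mem=3 r[T2]=3 [LOAD]
5. CAS T2 → mem=4 r[T2]=3 [OK]
6. LOAD T0 → mem=4 r[T0]=4 [LOAD]
7. CAS T0 → mem=5 r[T0]=4 [OK]
8. CAS T1 → mem=5 r[T1]=3 [RETRY]

counter = 5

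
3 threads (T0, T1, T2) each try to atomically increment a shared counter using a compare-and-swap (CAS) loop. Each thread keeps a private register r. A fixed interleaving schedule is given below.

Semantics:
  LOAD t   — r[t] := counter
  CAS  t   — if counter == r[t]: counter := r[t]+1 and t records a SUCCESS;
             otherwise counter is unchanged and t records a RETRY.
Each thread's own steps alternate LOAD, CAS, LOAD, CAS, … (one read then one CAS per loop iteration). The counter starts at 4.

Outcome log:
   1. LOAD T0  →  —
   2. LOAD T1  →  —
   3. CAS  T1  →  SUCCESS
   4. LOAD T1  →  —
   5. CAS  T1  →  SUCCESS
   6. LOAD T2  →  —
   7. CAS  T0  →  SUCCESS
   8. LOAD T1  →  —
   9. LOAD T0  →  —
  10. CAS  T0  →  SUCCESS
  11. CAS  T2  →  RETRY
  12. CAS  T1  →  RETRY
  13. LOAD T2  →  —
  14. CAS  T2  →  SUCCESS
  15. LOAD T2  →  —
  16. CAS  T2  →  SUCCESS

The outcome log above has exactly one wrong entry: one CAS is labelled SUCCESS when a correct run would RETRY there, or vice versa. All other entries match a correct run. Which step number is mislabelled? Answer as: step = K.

Re-executing:
1. LOAD T0 → mem=4 r[T0]=4 [LOAD]
2. LOAD T1 → mem=4 r[T1]=4 [LOAD]
3. CAS T1 → mem=5 r[T1]=4 [OK]
4. LOAD T1 → mem=5 r[T1]=5 [LOAD]
5. CAS T1 → mem=6 r[T1]=5 [OK]
6. LOAD T2 → mem=6 r[T2]=6 [LOAD]
7. CAS T0 → mem=6 r[T0]=4 [RETRY]
8. LOAD T1 → mem=6 r[T1]=6 [LOAD]
9. LOAD T0 → mem=6 r[T0]=6 [LOAD]
10. CAS T0 → mem=7 r[T0]=6 [OK]
11. CAS T2 → mem=7 r[T2]=6 [RETRY]
12. CAS T1 → mem=7 r[T1]=6 [RETRY]
13. LOAD T2 → mem=7 r[T2]=7 [LOAD]
14. CAS T2 → mem=8 r[T2]=7 [OK]
15. LOAD T2 → mem=8 r[T2]=8 [LOAD]
16. CAS T2 → mem=9 r[T2]=8 [OK]
Mismatch at 7.

step = 7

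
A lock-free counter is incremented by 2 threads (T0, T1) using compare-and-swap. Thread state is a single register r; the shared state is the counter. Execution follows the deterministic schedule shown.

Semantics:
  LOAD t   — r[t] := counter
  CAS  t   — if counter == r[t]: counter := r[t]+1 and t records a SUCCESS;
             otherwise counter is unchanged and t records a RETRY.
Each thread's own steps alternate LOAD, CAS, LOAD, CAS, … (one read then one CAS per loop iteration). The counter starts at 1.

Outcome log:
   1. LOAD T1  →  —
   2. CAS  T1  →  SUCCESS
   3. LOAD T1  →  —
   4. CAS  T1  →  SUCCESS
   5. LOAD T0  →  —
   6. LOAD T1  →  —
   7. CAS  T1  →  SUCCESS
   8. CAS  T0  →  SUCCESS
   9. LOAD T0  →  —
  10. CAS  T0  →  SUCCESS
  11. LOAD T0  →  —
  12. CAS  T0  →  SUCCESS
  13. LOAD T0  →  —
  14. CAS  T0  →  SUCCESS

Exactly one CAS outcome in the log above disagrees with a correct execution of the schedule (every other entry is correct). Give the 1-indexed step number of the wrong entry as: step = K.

Correct run:
   1) LOAD T1:  M=1  r_T1=1
   2) CAS  T1:  M=2  r_T1=1 ✓
   3) LOAD T1:  M=2  r_T1=2
   4) CAS  T1:  M=3  r_T1=2 ✓
   5) LOAD T0:  M=3  r_T0=3
   6) LOAD T1:  M=3  r_T1=3
   7) CAS  T1:  M=4  r_T1=3 ✓
   8) CAS  T0:  M=4  r_T0=3 ✗
   9) LOAD T0:  M=4  r_T0=4
  10) CAS  T0:  M=5  r_T0=4 ✓
  11) LOAD T0:  M=5  r_T0=5
  12) CAS  T0:  M=6  r_T0=5 ✓
  13) LOAD T0:  M=6  r_T0=6
  14) CAS  T0:  M=7  r_T0=6 ✓
Log disagrees first at step 8.

step = 8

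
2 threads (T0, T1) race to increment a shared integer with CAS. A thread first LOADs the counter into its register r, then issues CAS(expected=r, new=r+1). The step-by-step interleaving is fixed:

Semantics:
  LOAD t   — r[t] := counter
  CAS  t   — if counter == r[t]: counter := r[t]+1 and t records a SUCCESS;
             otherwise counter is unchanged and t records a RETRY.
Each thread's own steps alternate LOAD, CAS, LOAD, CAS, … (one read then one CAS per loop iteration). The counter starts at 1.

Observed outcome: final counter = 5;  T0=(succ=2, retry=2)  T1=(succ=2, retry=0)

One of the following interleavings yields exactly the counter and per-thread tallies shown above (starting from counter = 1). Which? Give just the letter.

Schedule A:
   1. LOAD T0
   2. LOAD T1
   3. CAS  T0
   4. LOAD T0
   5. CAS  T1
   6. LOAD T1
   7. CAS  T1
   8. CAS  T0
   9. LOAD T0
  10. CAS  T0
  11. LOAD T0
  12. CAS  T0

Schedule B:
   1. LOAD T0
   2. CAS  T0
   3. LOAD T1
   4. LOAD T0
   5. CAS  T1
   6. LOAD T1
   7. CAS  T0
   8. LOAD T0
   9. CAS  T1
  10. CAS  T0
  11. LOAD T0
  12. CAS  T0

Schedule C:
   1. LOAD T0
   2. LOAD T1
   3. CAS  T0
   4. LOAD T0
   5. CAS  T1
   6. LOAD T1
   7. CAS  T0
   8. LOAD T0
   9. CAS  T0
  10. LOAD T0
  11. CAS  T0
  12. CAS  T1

B

Tracing schedule B:
#1 T0 reads 1
#2 T0 CAS(1→2) writes; counter now 2
#3 T1 reads 2
#4 T0 reads 2
#5 T1 CAS(2→3) writes; counter now 3
#6 T1 reads 3
#7 T0 CAS(2→3) fails; counter now 3
#8 T0 reads 3
#9 T1 CAS(3→4) writes; counter now 4
#10 T0 CAS(3→4) fails; counter now 4
#11 T0 reads 4
#12 T0 CAS(4→5) writes; counter now 5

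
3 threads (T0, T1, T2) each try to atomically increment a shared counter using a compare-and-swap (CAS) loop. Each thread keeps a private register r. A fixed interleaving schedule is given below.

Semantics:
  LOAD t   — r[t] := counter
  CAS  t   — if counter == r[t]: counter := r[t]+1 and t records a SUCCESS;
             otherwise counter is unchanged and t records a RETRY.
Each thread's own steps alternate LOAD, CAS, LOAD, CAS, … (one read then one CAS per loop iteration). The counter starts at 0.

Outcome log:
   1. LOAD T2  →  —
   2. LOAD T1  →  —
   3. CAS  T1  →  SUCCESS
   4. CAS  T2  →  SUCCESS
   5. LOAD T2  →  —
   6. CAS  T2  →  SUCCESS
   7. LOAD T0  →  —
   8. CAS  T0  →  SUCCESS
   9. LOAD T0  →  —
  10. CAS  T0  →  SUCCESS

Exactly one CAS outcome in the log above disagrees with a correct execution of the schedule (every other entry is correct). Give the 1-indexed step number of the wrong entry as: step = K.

Re-executing:
   1) LOAD T2:  M=0  r_T2=0
   2) LOAD T1:  M=0  r_T1=0
   3) CAS  T1:  M=1  r_T1=0 ✓
   4) CAS  T2:  M=1  r_T2=0 ✗
   5) LOAD T2:  M=1  r_T2=1
   6) CAS  T2:  M=2  r_T2=1 ✓
   7) LOAD T0:  M=2  r_T0=2
   8) CAS  T0:  M=3  r_T0=2 ✓
   9) LOAD T0:  M=3  r_T0=3
  10) CAS  T0:  M=4  r_T0=3 ✓
Mismatch at 4.

step = 4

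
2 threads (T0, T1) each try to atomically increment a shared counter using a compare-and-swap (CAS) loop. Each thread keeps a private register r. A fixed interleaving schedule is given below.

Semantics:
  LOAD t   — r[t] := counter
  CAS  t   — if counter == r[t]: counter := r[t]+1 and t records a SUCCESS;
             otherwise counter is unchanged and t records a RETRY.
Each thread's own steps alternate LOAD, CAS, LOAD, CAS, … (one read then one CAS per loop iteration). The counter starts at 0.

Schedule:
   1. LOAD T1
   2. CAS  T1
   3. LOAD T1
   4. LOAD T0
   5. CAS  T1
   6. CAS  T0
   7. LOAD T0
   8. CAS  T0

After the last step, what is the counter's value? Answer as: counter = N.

step 1: T1 LOAD ⇒ load; ctr=0 reg=0
step 2: T1 CAS ⇒ ok; ctr=1 reg=0
step 3: T1 LOAD ⇒ load; ctr=1 reg=1
step 4: T0 LOAD ⇒ load; ctr=1 reg=1
step 5: T1 CAS ⇒ ok; ctr=2 reg=1
step 6: T0 CAS ⇒ retry; ctr=2 reg=1
step 7: T0 LOAD ⇒ load; ctr=2 reg=2
step 8: T0 CAS ⇒ ok; ctr=3 reg=2

counter = 3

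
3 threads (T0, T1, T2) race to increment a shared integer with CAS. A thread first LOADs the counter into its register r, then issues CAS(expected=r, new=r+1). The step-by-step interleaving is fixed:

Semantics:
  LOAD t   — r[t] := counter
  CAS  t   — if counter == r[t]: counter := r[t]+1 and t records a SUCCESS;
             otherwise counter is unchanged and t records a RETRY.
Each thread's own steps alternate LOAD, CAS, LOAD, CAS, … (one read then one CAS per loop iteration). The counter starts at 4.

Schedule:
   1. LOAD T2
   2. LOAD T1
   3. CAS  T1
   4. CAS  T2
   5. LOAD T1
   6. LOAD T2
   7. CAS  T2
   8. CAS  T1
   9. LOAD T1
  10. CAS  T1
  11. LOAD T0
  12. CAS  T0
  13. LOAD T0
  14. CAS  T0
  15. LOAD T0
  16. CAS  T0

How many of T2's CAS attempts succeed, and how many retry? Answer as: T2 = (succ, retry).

T2 = (1, 1)

step 1: T2 LOAD ⇒ load; ctr=4 reg=4
step 2: T1 LOAD ⇒ load; ctr=4 reg=4
step 3: T1 CAS ⇒ ok; ctr=5 reg=4
step 4: T2 CAS ⇒ retry; ctr=5 reg=4
step 5: T1 LOAD ⇒ load; ctr=5 reg=5
step 6: T2 LOAD ⇒ load; ctr=5 reg=5
step 7: T2 CAS ⇒ ok; ctr=6 reg=5
step 8: T1 CAS ⇒ retry; ctr=6 reg=5
step 9: T1 LOAD ⇒ load; ctr=6 reg=6
step 10: T1 CAS ⇒ ok; ctr=7 reg=6
step 11: T0 LOAD ⇒ load; ctr=7 reg=7
step 12: T0 CAS ⇒ ok; ctr=8 reg=7
step 13: T0 LOAD ⇒ load; ctr=8 reg=8
step 14: T0 CAS ⇒ ok; ctr=9 reg=8
step 15: T0 LOAD ⇒ load; ctr=9 reg=9
step 16: T0 CAS ⇒ ok; ctr=10 reg=9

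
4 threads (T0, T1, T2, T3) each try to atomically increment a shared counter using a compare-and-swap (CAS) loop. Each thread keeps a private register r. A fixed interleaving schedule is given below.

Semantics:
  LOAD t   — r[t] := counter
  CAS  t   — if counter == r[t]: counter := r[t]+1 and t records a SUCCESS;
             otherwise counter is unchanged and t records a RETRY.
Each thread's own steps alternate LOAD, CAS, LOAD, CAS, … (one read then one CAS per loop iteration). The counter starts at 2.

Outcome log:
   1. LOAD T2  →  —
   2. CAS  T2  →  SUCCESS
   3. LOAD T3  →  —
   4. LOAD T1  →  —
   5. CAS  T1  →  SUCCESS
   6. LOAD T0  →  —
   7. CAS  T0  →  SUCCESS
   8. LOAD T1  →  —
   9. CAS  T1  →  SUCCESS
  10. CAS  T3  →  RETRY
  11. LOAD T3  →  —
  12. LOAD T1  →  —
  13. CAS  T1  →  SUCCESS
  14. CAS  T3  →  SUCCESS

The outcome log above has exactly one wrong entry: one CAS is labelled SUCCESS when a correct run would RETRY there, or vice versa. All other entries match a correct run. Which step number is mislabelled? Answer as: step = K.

Reference trace:
T2 LOAD — after: cnt=2, r=2 — load
T2 CAS — after: cnt=3, r=2 — ok
T3 LOAD — after: cnt=3, r=3 — load
T1 LOAD — after: cnt=3, r=3 — load
T1 CAS — after: cnt=4, r=3 — ok
T0 LOAD — after: cnt=4, r=4 — load
T0 CAS — after: cnt=5, r=4 — ok
T1 LOAD — after: cnt=5, r=5 — load
T1 CAS — after: cnt=6, r=5 — ok
T3 CAS — after: cnt=6, r=3 — retry
T3 LOAD — after: cnt=6, r=6 — load
T1 LOAD — after: cnt=6, r=6 — load
T1 CAS — after: cnt=7, r=6 — ok
T3 CAS — after: cnt=7, r=6 — retry
Flip is step 14.

step = 14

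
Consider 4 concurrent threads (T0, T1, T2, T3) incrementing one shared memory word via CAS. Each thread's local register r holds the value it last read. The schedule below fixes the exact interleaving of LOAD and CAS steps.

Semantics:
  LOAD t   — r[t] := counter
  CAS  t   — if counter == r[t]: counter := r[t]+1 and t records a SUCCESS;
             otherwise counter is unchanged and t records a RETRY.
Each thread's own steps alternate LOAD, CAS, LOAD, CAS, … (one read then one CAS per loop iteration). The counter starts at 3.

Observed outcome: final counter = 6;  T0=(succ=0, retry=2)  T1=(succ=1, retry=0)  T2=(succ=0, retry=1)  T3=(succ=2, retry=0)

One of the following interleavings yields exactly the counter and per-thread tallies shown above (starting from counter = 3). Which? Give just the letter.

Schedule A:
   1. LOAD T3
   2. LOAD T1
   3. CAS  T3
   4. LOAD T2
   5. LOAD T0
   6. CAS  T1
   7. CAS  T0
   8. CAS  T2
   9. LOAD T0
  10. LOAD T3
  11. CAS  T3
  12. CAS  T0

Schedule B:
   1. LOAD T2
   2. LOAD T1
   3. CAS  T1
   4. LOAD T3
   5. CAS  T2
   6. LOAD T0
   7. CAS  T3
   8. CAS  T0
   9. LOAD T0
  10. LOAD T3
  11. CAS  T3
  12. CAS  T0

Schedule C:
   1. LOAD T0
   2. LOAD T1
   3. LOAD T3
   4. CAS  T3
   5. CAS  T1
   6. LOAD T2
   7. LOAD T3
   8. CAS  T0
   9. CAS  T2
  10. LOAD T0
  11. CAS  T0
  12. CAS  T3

Tracing schedule B:
1. LOAD T2 → mem=3 r[T2]=3 [LOAD]
2. LOAD T1 → mem=3 r[T1]=3 [LOAD]
3. CAS T1 → mem=4 r[T1]=3 [OK]
4. LOAD T3 → mem=4 r[T3]=4 [LOAD]
5. CAS T2 → mem=4 r[T2]=3 [RETRY]
6. LOAD T0 → mem=4 r[T0]=4 [LOAD]
7. CAS T3 → mem=5 r[T3]=4 [OK]
8. CAS T0 → mem=5 r[T0]=4 [RETRY]
9. LOAD T0 → mem=5 r[T0]=5 [LOAD]
10. LOAD T3 → mem=5 r[T3]=5 [LOAD]
11. CAS T3 → mem=6 r[T3]=5 [OK]
12. CAS T0 → mem=6 r[T0]=5 [RETRY]

B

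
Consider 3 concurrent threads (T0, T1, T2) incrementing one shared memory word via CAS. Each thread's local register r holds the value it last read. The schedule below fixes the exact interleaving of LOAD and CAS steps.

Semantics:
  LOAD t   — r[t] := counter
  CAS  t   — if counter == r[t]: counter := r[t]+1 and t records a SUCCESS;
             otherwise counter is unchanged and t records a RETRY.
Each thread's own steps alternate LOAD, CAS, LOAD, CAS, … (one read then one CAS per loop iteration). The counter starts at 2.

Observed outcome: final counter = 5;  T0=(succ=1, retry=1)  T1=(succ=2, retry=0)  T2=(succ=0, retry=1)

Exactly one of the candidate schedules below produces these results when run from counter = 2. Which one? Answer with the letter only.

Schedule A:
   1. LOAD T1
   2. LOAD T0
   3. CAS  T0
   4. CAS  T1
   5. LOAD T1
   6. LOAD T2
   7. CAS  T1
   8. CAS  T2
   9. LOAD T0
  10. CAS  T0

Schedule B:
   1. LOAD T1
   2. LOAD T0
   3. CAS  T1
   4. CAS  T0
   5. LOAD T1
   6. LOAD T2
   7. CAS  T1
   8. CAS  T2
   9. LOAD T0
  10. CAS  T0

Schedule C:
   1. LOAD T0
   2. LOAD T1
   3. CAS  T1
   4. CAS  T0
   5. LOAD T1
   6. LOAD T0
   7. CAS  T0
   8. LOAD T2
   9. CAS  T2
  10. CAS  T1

Tracing schedule B:
   1) LOAD T1:  M=2  r_T1=2
   2) LOAD T0:  M=2  r_T0=2
   3) CAS  T1:  M=3  r_T1=2 ✓
   4) CAS  T0:  M=3  r_T0=2 ✗
   5) LOAD T1:  M=3  r_T1=3
   6) LOAD T2:  M=3  r_T2=3
   7) CAS  T1:  M=4  r_T1=3 ✓
   8) CAS  T2:  M=4  r_T2=3 ✗
   9) LOAD T0:  M=4  r_T0=4
  10) CAS  T0:  M=5  r_T0=4 ✓

B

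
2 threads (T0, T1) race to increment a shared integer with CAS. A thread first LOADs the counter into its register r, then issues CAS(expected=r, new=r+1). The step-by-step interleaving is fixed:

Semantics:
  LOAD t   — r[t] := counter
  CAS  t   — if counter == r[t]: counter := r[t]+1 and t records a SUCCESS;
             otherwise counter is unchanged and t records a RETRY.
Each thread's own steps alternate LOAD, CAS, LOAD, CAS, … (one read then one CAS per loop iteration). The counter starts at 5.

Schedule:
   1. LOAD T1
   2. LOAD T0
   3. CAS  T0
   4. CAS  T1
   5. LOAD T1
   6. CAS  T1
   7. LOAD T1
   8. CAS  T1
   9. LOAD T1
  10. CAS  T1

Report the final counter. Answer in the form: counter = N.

counter = 9

step 1: T1 LOAD ⇒ load; ctr=5 reg=5
step 2: T0 LOAD ⇒ load; ctr=5 reg=5
step 3: T0 CAS ⇒ ok; ctr=6 reg=5
step 4: T1 CAS ⇒ retry; ctr=6 reg=5
step 5: T1 LOAD ⇒ load; ctr=6 reg=6
step 6: T1 CAS ⇒ ok; ctr=7 reg=6
step 7: T1 LOAD ⇒ load; ctr=7 reg=7
step 8: T1 CAS ⇒ ok; ctr=8 reg=7
step 9: T1 LOAD ⇒ load; ctr=8 reg=8
step 10: T1 CAS ⇒ ok; ctr=9 reg=8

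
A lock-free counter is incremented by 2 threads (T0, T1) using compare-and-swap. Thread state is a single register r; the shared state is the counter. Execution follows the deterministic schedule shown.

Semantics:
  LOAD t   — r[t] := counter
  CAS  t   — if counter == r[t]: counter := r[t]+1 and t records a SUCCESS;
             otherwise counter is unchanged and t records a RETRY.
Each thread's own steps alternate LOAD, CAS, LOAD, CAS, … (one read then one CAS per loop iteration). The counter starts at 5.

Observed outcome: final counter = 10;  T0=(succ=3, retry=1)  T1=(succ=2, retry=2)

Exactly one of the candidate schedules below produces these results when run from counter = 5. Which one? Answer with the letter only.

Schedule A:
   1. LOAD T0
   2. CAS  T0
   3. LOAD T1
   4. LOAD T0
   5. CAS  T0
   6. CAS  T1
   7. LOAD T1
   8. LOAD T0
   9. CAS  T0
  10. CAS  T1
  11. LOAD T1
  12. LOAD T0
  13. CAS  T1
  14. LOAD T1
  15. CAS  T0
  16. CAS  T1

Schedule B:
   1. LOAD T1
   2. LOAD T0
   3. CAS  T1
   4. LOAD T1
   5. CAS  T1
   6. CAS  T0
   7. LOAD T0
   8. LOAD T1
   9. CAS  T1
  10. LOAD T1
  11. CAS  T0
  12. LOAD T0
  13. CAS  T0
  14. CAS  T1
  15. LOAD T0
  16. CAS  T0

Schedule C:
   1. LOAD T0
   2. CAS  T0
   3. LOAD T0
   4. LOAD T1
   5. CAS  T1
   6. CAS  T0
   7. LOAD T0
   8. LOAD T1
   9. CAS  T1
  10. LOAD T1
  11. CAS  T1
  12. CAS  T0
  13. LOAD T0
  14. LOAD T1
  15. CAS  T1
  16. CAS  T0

A

Run A:
1. LOAD T0 → mem=5 r[T0]=5 [LOAD]
2. CAS T0 → mem=6 r[T0]=5 [OK]
3. LOAD T1 → mem=6 r[T1]=6 [LOAD]
4. LOAD T0 → mem=6 r[T0]=6 [LOAD]
5. CAS T0 → mem=7 r[T0]=6 [OK]
6. CAS T1 → mem=7 r[T1]=6 [RETRY]
7. LOAD T1 → mem=7 r[T1]=7 [LOAD]
8. LOAD T0 → mem=7 r[T0]=7 [LOAD]
9. CAS T0 → mem=8 r[T0]=7 [OK]
10. CAS T1 → mem=8 r[T1]=7 [RETRY]
11. LOAD T1 → mem=8 r[T1]=8 [LOAD]
12. LOAD T0 → mem=8 r[T0]=8 [LOAD]
13. CAS T1 → mem=9 r[T1]=8 [OK]
14. LOAD T1 → mem=9 r[T1]=9 [LOAD]
15. CAS T0 → mem=9 r[T0]=8 [RETRY]
16. CAS T1 → mem=10 r[T1]=9 [OK]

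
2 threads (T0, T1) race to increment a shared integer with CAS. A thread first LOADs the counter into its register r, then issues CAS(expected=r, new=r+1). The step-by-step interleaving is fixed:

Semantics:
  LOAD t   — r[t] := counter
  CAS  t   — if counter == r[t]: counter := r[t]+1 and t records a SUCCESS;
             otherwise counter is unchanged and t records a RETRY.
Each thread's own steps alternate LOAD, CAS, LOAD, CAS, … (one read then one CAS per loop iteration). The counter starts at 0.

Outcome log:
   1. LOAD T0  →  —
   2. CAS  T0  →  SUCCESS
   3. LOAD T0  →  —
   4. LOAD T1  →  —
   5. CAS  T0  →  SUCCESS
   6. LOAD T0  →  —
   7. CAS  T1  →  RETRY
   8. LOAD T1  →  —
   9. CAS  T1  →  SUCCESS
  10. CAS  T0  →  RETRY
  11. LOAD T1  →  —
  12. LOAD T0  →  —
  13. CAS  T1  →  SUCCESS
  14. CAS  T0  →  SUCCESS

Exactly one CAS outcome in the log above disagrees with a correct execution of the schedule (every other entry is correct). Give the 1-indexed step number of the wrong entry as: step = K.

step = 14

Reference trace:
1. LOAD T0 → mem=0 r[T0]=0 [LOAD]
2. CAS T0 → mem=1 r[T0]=0 [OK]
3. LOAD T0 → mem=1 r[T0]=1 [LOAD]
4. LOAD T1 → mem=1 r[T1]=1 [LOAD]
5. CAS T0 → mem=2 r[T0]=1 [OK]
6. LOAD T0 → mem=2 r[T0]=2 [LOAD]
7. CAS T1 → mem=2 r[T1]=1 [RETRY]
8. LOAD T1 → mem=2 r[T1]=2 [LOAD]
9. CAS T1 → mem=3 r[T1]=2 [OK]
10. CAS T0 → mem=3 r[T0]=2 [RETRY]
11. LOAD T1 → mem=3 r[T1]=3 [LOAD]
12. LOAD T0 → mem=3 r[T0]=3 [LOAD]
13. CAS T1 → mem=4 r[T1]=3 [OK]
14. CAS T0 → mem=4 r[T0]=3 [RETRY]
Mismatch at 14.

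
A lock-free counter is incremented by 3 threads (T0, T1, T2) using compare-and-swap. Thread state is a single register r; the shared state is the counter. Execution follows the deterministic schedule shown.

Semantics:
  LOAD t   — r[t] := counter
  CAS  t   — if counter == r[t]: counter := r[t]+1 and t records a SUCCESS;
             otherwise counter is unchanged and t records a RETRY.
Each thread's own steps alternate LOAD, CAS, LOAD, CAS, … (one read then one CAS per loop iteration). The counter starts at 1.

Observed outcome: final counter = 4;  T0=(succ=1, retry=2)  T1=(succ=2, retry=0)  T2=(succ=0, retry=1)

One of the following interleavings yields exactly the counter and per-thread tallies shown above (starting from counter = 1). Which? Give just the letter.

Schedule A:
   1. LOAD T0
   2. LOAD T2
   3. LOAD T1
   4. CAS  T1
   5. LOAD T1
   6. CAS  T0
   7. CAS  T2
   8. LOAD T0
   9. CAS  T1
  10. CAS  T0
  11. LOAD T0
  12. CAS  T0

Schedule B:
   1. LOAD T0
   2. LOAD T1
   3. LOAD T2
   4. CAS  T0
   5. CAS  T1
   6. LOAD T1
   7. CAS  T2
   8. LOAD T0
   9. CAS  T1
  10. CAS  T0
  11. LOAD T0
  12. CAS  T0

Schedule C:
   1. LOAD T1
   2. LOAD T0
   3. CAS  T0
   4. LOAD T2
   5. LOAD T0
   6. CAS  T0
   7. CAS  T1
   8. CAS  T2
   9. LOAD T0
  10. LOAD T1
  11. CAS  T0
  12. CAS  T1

A

Tracing schedule A:
1. LOAD T0 → mem=1 r[T0]=1 [LOAD]
2. LOAD T2 → mem=1 r[T2]=1 [LOAD]
3. LOAD T1 → mem=1 r[T1]=1 [LOAD]
4. CAS T1 → mem=2 r[T1]=1 [OK]
5. LOAD T1 → mem=2 r[T1]=2 [LOAD]
6. CAS T0 → mem=2 r[T0]=1 [RETRY]
7. CAS T2 → mem=2 r[T2]=1 [RETRY]
8. LOAD T0 → mem=2 r[T0]=2 [LOAD]
9. CAS T1 → mem=3 r[T1]=2 [OK]
10. CAS T0 → mem=3 r[T0]=2 [RETRY]
11. LOAD T0 → mem=3 r[T0]=3 [LOAD]
12. CAS T0 → mem=4 r[T0]=3 [OK]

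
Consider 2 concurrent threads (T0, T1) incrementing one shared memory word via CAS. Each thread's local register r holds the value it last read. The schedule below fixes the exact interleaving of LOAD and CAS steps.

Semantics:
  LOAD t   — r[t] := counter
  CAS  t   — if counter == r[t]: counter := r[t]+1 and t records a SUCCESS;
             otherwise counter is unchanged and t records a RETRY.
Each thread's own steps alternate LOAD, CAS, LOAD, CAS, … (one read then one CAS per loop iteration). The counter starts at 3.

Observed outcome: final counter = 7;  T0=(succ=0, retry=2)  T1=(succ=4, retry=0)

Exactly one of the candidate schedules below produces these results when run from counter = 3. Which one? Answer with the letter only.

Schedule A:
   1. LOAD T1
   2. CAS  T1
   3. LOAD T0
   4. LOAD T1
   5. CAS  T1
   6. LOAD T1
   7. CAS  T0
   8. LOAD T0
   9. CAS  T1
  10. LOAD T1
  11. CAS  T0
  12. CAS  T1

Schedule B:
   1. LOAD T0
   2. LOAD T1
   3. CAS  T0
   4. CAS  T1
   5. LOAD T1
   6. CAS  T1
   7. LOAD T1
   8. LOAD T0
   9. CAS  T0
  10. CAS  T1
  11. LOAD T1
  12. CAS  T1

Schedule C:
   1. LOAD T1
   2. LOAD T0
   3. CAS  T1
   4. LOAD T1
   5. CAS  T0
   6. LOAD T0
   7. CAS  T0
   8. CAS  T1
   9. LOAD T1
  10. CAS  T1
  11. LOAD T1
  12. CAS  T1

A

Run A:
step 1: T1 LOAD ⇒ load; ctr=3 reg=3
step 2: T1 CAS ⇒ ok; ctr=4 reg=3
step 3: T0 LOAD ⇒ load; ctr=4 reg=4
step 4: T1 LOAD ⇒ load; ctr=4 reg=4
step 5: T1 CAS ⇒ ok; ctr=5 reg=4
step 6: T1 LOAD ⇒ load; ctr=5 reg=5
step 7: T0 CAS ⇒ retry; ctr=5 reg=4
step 8: T0 LOAD ⇒ load; ctr=5 reg=5
step 9: T1 CAS ⇒ ok; ctr=6 reg=5
step 10: T1 LOAD ⇒ load; ctr=6 reg=6
step 11: T0 CAS ⇒ retry; ctr=6 reg=5
step 12: T1 CAS ⇒ ok; ctr=7 reg=6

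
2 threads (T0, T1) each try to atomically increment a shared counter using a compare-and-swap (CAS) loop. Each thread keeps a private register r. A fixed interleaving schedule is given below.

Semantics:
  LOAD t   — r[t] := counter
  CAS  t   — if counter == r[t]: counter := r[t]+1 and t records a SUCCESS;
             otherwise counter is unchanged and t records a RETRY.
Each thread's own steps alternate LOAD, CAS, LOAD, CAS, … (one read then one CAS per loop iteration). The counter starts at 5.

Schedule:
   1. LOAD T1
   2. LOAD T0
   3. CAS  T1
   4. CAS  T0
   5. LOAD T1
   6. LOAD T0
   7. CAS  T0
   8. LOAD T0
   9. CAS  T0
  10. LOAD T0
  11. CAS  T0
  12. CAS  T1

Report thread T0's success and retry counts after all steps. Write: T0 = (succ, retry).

step 1: T1 LOAD ⇒ load; ctr=5 reg=5
step 2: T0 LOAD ⇒ load; ctr=5 reg=5
step 3: T1 CAS ⇒ ok; ctr=6 reg=5
step 4: T0 CAS ⇒ retry; ctr=6 reg=5
step 5: T1 LOAD ⇒ load; ctr=6 reg=6
step 6: T0 LOAD ⇒ load; ctr=6 reg=6
step 7: T0 CAS ⇒ ok; ctr=7 reg=6
step 8: T0 LOAD ⇒ load; ctr=7 reg=7
step 9: T0 CAS ⇒ ok; ctr=8 reg=7
step 10: T0 LOAD ⇒ load; ctr=8 reg=8
step 11: T0 CAS ⇒ ok; ctr=9 reg=8
step 12: T1 CAS ⇒ retry; ctr=9 reg=6

T0 = (3, 1)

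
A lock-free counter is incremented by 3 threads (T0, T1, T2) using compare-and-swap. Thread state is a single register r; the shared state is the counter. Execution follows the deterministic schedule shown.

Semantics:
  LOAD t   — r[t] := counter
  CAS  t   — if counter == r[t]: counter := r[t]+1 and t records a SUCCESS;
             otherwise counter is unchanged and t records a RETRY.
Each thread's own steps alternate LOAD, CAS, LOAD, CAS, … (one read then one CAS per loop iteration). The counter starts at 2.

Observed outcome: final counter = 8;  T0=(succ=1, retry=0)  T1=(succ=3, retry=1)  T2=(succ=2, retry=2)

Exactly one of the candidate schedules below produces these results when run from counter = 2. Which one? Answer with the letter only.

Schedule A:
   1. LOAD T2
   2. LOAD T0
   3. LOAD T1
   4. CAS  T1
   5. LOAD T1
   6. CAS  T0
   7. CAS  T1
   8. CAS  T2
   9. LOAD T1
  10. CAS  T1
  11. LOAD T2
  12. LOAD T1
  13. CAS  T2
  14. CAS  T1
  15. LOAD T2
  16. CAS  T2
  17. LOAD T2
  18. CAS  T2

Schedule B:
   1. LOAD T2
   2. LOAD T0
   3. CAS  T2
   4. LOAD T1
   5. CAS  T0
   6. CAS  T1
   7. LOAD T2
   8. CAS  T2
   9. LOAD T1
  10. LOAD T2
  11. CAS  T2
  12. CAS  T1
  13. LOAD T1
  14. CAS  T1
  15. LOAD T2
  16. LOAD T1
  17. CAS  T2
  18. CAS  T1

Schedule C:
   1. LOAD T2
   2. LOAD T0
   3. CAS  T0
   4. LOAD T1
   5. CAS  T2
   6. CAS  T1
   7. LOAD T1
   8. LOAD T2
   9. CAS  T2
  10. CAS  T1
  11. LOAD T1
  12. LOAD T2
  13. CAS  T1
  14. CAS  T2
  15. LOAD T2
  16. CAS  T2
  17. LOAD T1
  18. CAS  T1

C

Simulating candidate C:
step 1: T2 LOAD ⇒ load; ctr=2 reg=2
step 2: T0 LOAD ⇒ load; ctr=2 reg=2
step 3: T0 CAS ⇒ ok; ctr=3 reg=2
step 4: T1 LOAD ⇒ load; ctr=3 reg=3
step 5: T2 CAS ⇒ retry; ctr=3 reg=2
step 6: T1 CAS ⇒ ok; ctr=4 reg=3
step 7: T1 LOAD ⇒ load; ctr=4 reg=4
step 8: T2 LOAD ⇒ load; ctr=4 reg=4
step 9: T2 CAS ⇒ ok; ctr=5 reg=4
step 10: T1 CAS ⇒ retry; ctr=5 reg=4
step 11: T1 LOAD ⇒ load; ctr=5 reg=5
step 12: T2 LOAD ⇒ load; ctr=5 reg=5
step 13: T1 CAS ⇒ ok; ctr=6 reg=5
step 14: T2 CAS ⇒ retry; ctr=6 reg=5
step 15: T2 LOAD ⇒ load; ctr=6 reg=6
step 16: T2 CAS ⇒ ok; ctr=7 reg=6
step 17: T1 LOAD ⇒ load; ctr=7 reg=7
step 18: T1 CAS ⇒ ok; ctr=8 reg=7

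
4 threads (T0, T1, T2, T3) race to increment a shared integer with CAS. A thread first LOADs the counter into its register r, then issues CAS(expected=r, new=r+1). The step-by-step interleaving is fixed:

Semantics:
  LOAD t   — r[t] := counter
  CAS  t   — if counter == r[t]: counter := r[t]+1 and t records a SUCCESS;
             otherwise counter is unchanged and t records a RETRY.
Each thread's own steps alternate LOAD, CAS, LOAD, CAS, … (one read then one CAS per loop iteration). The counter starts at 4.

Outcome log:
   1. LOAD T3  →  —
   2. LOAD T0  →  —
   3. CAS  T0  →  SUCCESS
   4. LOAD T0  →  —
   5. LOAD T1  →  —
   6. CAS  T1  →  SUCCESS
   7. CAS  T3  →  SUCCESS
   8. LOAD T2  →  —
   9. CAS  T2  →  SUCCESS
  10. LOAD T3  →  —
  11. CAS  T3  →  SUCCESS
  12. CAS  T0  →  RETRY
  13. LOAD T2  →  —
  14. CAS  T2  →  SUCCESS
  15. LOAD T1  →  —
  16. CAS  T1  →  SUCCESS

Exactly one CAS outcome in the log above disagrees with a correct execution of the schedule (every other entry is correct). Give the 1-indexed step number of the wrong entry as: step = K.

step = 7

Correct run:
#1 T3 reads 4
#2 T0 reads 4
#3 T0 CAS(4→5) writes; counter now 5
#4 T0 reads 5
#5 T1 reads 5
#6 T1 CAS(5→6) writes; counter now 6
#7 T3 CAS(4→5) fails; counter now 6
#8 T2 reads 6
#9 T2 CAS(6→7) writes; counter now 7
#10 T3 reads 7
#11 T3 CAS(7→8) writes; counter now 8
#12 T0 CAS(5→6) fails; counter now 8
#13 T2 reads 8
#14 T2 CAS(8→9) writes; counter now 9
#15 T1 reads 9
#16 T1 CAS(9→10) writes; counter now 10
Mismatch at 7.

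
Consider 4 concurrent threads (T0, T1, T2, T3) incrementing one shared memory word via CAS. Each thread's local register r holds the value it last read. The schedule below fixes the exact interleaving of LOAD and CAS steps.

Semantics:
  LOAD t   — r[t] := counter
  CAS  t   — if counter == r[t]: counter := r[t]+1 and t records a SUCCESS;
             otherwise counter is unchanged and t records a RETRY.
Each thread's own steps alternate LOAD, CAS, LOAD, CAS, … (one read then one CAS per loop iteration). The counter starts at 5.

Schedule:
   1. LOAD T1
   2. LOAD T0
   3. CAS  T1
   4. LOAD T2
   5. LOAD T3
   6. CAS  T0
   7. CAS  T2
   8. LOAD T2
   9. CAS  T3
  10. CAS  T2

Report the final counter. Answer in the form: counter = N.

counter = 8

1. LOAD T1 → mem=5 r[T1]=5 [LOAD]
2. LOAD T0 → mem=5 r[T0]=5 [LOAD]
3. CAS T1 → mem=6 r[T1]=5 [OK]
4. LOAD T2 → mem=6 r[T2]=6 [LOAD]
5. LOAD T3 → mem=6 r[T3]=6 [LOAD]
6. CAS T0 → mem=6 r[T0]=5 [RETRY]
7. CAS T2 → mem=7 r[T2]=6 [OK]
8. LOAD T2 → mem=7 r[T2]=7 [LOAD]
9. CAS T3 → mem=7 r[T3]=6 [RETRY]
10. CAS T2 → mem=8 r[T2]=7 [OK]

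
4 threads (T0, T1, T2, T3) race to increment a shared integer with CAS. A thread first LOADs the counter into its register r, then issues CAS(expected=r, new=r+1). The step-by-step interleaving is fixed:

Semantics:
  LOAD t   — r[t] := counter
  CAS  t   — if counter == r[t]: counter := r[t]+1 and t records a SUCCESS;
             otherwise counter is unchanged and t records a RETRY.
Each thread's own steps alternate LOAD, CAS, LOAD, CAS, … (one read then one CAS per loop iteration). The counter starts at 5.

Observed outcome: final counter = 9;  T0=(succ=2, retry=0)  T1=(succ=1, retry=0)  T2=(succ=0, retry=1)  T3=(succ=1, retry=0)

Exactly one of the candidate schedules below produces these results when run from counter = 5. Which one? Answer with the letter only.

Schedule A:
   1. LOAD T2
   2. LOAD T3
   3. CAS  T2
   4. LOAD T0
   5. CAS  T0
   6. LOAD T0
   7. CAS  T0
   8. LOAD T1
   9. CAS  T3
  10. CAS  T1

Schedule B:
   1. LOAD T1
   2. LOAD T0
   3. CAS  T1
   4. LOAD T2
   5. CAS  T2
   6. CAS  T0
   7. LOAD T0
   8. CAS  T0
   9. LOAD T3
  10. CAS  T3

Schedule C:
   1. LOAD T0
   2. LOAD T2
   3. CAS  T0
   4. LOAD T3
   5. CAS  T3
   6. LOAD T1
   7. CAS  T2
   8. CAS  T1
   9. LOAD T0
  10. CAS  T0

C

Run C:
T0 LOAD — after: cnt=5, r=5 — load
T2 LOAD — after: cnt=5, r=5 — load
T0 CAS — after: cnt=6, r=5 — ok
T3 LOAD — after: cnt=6, r=6 — load
T3 CAS — after: cnt=7, r=6 — ok
T1 LOAD — after: cnt=7, r=7 — load
T2 CAS — after: cnt=7, r=5 — retry
T1 CAS — after: cnt=8, r=7 — ok
T0 LOAD — after: cnt=8, r=8 — load
T0 CAS — after: cnt=9, r=8 — ok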